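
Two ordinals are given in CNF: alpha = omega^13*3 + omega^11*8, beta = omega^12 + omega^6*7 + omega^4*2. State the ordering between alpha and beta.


Compare term by term from highest exponent:
alpha = omega^13*3 + omega^11*8
beta = omega^12 + omega^6*7 + omega^4*2
Term 1: alpha has omega^13*3, beta has omega^12*1
Term 2: alpha has omega^11*8, beta has omega^6*7
Term 3: alpha has omega^0*0, beta has omega^4*2
Result: alpha > beta

alpha > beta


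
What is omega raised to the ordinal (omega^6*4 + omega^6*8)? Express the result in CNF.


omega^(omega^6*4 + omega^6*8):
Both terms of the exponent have the same exponent 6, so they merge: omega^6*4 + omega^6*8 = omega^6*(4+8) = omega^6*12.
omega raised to a CNF ordinal is a single CNF term: Result = omega^(omega^6*12)

omega^(omega^6*12)


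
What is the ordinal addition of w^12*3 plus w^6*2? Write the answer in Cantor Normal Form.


Ordinal addition w^12*3 + w^6*2:
Leading exponent of alpha (12) > leading exponent of beta (6).
Since alpha's term has higher exponent than beta's leading term,
the sum is simply alpha followed by beta.
Result = w^12*3 + w^6*2

w^12*3 + w^6*2


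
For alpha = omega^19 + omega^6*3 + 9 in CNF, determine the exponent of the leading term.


CNF: omega^19 + omega^6*3 + 9
The leading term is omega^19, which has exponent 19.

19


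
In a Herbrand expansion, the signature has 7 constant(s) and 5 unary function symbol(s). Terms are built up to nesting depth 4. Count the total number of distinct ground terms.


Herbrand terms by depth:
Depth 0: 7 constants
Depth 1: 35 new terms (running total: 42)
Depth 2: 175 new terms (running total: 217)
Depth 3: 875 new terms (running total: 1092)
Depth 4: 4375 new terms (running total: 5467)
Total distinct ground terms = 5467

5467


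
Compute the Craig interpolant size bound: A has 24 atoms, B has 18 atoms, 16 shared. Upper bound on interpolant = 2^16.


Shared atoms = 16
Craig interpolant size bound = 2^16
= 65536

65536


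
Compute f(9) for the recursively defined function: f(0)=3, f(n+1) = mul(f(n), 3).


f(0) = 3
f(1) = mul(f(0), 3) = mul(3, 3) = 9
f(2) = mul(f(1), 3) = mul(9, 3) = 27
f(3) = mul(f(2), 3) = mul(27, 3) = 81
f(4) = mul(f(3), 3) = mul(81, 3) = 243
f(5) = mul(f(4), 3) = mul(243, 3) = 729
f(6) = mul(f(5), 3) = mul(729, 3) = 2187
f(7) = mul(f(6), 3) = mul(2187, 3) = 6561
f(8) = mul(f(7), 3) = mul(6561, 3) = 19683
f(9) = mul(f(8), 3) = mul(19683, 3) = 59049


59049


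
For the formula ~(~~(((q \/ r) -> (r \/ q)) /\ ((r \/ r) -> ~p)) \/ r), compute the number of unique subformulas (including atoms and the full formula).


Formula: ~(~~(((q \/ r) -> (r \/ q)) /\ ((r \/ r) -> ~p)) \/ r)
Subformulas found:
  1. q
  2. r
  3. p
  4. ~p
  5. (r \/ q)
  6. (r \/ r)
  7. (q \/ r)
  8. ((r \/ r) -> ~p)
  9. ((q \/ r) -> (r \/ q))
  10. (((q \/ r) -> (r \/ q)) /\ ((r \/ r) -> ~p))
  11. ~(((q \/ r) -> (r \/ q)) /\ ((r \/ r) -> ~p))
  12. ~~(((q \/ r) -> (r \/ q)) /\ ((r \/ r) -> ~p))
  13. (~~(((q \/ r) -> (r \/ q)) /\ ((r \/ r) -> ~p)) \/ r)
  14. ~(~~(((q \/ r) -> (r \/ q)) /\ ((r \/ r) -> ~p)) \/ r)
Total distinct subformulas = 14

14


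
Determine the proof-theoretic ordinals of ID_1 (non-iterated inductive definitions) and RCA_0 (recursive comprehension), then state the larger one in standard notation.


Proof-theoretic ordinal of ID_1 (non-iterated inductive definitions): psi_0(epsilon_{Omega+1})
Proof-theoretic ordinal of RCA_0 (recursive comprehension): omega^omega
Comparing: omega^omega < psi_0(epsilon_{Omega+1}).
The larger ordinal is psi_0(epsilon_{Omega+1}) (from ID_1 (non-iterated inductive definitions)).

psi_0(epsilon_{Omega+1})


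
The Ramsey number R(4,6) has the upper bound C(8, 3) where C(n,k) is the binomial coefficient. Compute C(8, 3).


R(4,6) <= C(4+6-2, 4-1) = C(8, 3)
C(8, 3) = 8! / (3! * 5!)
= 56

56


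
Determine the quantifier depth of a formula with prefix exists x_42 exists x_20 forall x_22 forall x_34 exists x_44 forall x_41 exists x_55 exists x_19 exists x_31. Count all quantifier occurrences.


Quantifier prefix has 9 quantifier symbols.
Quantifier depth = 9

9


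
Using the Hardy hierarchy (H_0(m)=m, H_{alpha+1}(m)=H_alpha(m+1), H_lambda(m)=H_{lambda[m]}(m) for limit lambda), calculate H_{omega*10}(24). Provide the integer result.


H_{omega*10}(24):
For the Hardy hierarchy, H_{omega*k}(n) = 2^k * n.
2^10 = 1024.
1024 * 24 = 24576

24576


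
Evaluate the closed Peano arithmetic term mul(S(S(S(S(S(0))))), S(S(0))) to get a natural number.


mul(S^5(0), S^2(0)):
S^5(0) = 5
S^2(0) = 2
5 * 2 = 10

10


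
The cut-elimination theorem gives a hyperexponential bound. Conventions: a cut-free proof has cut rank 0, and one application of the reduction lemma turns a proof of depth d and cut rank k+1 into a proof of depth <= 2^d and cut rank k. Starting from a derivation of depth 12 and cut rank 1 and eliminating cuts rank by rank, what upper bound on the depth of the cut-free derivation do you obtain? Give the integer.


Each rank reduction sends depth d to at most 2^d; cut rank r needs r reductions.
2_0(12) = 12
2_1(12) = 2^12 = 4096
Cut-free depth bound = 4096

4096


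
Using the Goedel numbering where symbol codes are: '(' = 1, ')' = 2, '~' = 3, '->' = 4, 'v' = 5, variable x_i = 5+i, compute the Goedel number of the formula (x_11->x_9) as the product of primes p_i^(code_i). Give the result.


Formula: (x_11->x_9)
Symbol codes: [1, 16, 4, 14, 2]
Primes: [2, 3, 5, 7, 11]
p_1^1 = 2^1 = 2
p_2^16 = 3^16 = 43046721
p_3^4 = 5^4 = 625
p_4^14 = 7^14 = 678223072849
p_5^2 = 11^2 = 121
Product = 4415786008144903692011250

4415786008144903692011250


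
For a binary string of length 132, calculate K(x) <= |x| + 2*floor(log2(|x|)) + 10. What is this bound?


floor(log2(132)) = 7
2 * 7 = 14
K(x) <= 132 + 14 + 10 = 156

156


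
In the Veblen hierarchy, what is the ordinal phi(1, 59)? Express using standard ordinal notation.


phi(1, 59):
phi(1, beta) = epsilon_beta (the beta-th epsilon number).
phi(1, 59) = epsilon_59

epsilon_59


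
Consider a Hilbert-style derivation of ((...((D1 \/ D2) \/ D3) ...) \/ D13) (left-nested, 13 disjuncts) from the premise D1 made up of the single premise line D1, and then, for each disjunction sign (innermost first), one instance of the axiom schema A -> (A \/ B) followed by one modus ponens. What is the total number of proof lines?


Building the left-nested 13-ary disjunction from D1:
- 1 premise line (D1)
- 13 disjuncts means 12 disjunction signs; each needs 1 axiom instance + 1 MP = 2 lines: 2 * 12 = 24
Total = 1 + 24 = 25 lines.

25


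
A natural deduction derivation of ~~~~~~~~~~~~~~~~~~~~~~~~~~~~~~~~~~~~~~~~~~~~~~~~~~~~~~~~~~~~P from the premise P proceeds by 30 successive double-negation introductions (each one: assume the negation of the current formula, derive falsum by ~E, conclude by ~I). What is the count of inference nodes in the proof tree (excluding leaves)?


Each double-negation introduction (from C infer ~~C) uses 2 inference nodes: one ~E (C and ~C give falsum) and one ~I (discharge ~C).
30 double negations = 30 * 2 = 60 inference nodes.

60


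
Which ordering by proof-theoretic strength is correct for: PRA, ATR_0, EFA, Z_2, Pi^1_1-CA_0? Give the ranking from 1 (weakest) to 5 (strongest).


Ordering by consistency strength:
1. EFA
2. PRA
3. ATR_0
4. Pi^1_1-CA_0
5. Z_2


PRA=2, ATR_0=3, EFA=1, Z_2=5, Pi^1_1-CA_0=4


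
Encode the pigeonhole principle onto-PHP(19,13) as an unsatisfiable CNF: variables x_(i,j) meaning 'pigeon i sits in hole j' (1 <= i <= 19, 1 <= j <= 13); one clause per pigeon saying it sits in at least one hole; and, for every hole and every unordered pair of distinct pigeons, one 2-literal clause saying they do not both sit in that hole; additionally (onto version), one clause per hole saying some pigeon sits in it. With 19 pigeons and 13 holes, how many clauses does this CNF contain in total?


onto-PHP(19,13): 19 pigeons, 13 holes, 19*13 = 247 variables.
- pigeon clauses: one per pigeon -> 19 clauses
- hole clauses: 13 holes * C(19,2) = 13 * 171 -> 2223 clauses
- onto clauses: one per hole -> 13 clauses
Total clauses = 19 + 2223 + 13 = 2255

2255


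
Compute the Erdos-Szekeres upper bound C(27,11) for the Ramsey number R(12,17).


R(12,17) <= C(12+17-2, 12-1) = C(27, 11)
C(27, 11) = 27! / (11! * 16!)
= 13037895

13037895


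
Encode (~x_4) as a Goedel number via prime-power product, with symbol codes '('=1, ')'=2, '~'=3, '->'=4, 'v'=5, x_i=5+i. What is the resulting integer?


Formula: (~x_4)
Symbol codes: [1, 3, 9, 2]
Primes: [2, 3, 5, 7]
p_1^1 = 2^1 = 2
p_2^3 = 3^3 = 27
p_3^9 = 5^9 = 1953125
p_4^2 = 7^2 = 49
Product = 5167968750

5167968750


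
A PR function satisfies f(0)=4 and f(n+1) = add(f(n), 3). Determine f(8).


f(0) = 4
f(1) = add(f(0), 3) = add(4, 3) = 7
f(2) = add(f(1), 3) = add(7, 3) = 10
f(3) = add(f(2), 3) = add(10, 3) = 13
f(4) = add(f(3), 3) = add(13, 3) = 16
f(5) = add(f(4), 3) = add(16, 3) = 19
f(6) = add(f(5), 3) = add(19, 3) = 22
f(7) = add(f(6), 3) = add(22, 3) = 25
f(8) = add(f(7), 3) = add(25, 3) = 28


28


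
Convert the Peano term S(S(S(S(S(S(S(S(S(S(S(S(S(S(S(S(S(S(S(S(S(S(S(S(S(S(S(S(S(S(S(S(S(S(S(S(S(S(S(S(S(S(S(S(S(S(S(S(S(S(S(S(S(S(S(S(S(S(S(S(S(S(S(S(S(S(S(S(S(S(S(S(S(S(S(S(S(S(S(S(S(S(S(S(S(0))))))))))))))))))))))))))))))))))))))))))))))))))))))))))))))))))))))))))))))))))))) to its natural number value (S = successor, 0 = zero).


Counting successors applied to 0:
85 applications of S to 0 = 85

85


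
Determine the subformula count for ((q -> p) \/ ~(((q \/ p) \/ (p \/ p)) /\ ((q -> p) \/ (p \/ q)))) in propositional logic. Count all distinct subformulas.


Formula: ((q -> p) \/ ~(((q \/ p) \/ (p \/ p)) /\ ((q -> p) \/ (p \/ q))))
Subformulas found:
  1. q
  2. p
  3. (p \/ p)
  4. (q \/ p)
  5. (p \/ q)
  6. (q -> p)
  7. ((q -> p) \/ (p \/ q))
  8. ((q \/ p) \/ (p \/ p))
  9. (((q \/ p) \/ (p \/ p)) /\ ((q -> p) \/ (p \/ q)))
  10. ~(((q \/ p) \/ (p \/ p)) /\ ((q -> p) \/ (p \/ q)))
  11. ((q -> p) \/ ~(((q \/ p) \/ (p \/ p)) /\ ((q -> p) \/ (p \/ q))))
Total distinct subformulas = 11

11


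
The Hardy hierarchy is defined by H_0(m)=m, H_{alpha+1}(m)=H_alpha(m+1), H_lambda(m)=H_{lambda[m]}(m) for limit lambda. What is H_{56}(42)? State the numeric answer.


H_56(42):
For finite ordinals k, H_k(n) = n + k (each successor step adds 1).
H_56(42) = 42 + 56 = 98

98


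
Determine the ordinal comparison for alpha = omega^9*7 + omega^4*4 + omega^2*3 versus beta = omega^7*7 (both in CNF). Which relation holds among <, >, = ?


Compare term by term from highest exponent:
alpha = omega^9*7 + omega^4*4 + omega^2*3
beta = omega^7*7
Term 1: alpha has omega^9*7, beta has omega^7*7
Term 2: alpha has omega^4*4, beta has omega^0*0
Term 3: alpha has omega^2*3, beta has omega^0*0
Result: alpha > beta

alpha > beta


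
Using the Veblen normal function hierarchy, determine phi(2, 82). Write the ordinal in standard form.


phi(2, 82):
phi(2, beta) = zeta_beta (the beta-th zeta number, fixed point of epsilon).
phi(2, 82) = zeta_82

zeta_82


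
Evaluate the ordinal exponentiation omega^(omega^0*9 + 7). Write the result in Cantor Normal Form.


omega^(omega^0*9 + 7):
omega^0 = 1, so the exponent is 9 + 7 = 16 (finite ordinal addition).
Result = omega^16, already a single CNF term.

omega^16


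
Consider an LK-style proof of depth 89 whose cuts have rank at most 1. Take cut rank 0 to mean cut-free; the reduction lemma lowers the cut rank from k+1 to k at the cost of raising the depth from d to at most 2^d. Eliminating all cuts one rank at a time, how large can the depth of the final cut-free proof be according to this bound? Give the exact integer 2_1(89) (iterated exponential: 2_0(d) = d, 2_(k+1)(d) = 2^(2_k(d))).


Each rank reduction sends depth d to at most 2^d; cut rank r needs r reductions.
2_0(89) = 89
2_1(89) = 2^89 = 618970019642690137449562112
Cut-free depth bound = 618970019642690137449562112

618970019642690137449562112


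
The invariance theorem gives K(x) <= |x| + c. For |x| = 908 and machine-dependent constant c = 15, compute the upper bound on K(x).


K(x) <= |x| + c = 908 + 15 = 923

923


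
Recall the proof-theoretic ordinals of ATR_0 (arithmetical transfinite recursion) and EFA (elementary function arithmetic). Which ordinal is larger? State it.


Proof-theoretic ordinal of ATR_0 (arithmetical transfinite recursion): Gamma_0
Proof-theoretic ordinal of EFA (elementary function arithmetic): omega^3
Comparing: omega^3 < Gamma_0.
The larger ordinal is Gamma_0 (from ATR_0 (arithmetical transfinite recursion)).

Gamma_0


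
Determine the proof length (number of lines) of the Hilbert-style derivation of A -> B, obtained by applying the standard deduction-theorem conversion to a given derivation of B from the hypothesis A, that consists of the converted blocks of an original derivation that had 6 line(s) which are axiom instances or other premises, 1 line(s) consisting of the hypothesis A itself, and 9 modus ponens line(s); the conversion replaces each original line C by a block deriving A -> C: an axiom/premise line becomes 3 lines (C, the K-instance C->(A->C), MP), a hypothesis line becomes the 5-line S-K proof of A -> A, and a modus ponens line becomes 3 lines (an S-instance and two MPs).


Deduction-theorem conversion, block by block:
- 6 axiom/premise lines -> 3 lines each = 18
- 1 hypothesis lines -> 5 lines each (identity proof A->A) = 5
- 9 MP lines -> 3 lines each (S-instance, MP, MP) = 27
Total = 18 + 5 + 27 = 50 lines.

50


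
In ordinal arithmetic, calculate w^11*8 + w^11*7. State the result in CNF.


Ordinal addition w^11*8 + w^11*7:
Both terms have the same exponent 11.
w^e*c + w^e*d = w^e*(c+d).
Result = w^11*(8+7) = w^11*15

w^11*15


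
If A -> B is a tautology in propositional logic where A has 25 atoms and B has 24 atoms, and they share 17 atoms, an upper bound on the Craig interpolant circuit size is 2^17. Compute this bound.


Shared atoms = 17
Craig interpolant size bound = 2^17
= 131072

131072


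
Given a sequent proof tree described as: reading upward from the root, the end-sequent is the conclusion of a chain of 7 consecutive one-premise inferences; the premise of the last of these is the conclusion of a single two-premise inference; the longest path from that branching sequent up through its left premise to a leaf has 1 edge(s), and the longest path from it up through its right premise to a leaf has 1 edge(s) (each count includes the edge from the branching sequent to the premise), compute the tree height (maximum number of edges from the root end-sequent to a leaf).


Longest path through the left premise: 1 edges (measured from the branching sequent)
Longest path through the right premise: 1 edges
Height of the subtree rooted at the branching sequent: max(1, 1) = 1
The branching sequent sits 7 edges above the root (the chain of one-premise inferences), so height = 1 + 7 = 8

8


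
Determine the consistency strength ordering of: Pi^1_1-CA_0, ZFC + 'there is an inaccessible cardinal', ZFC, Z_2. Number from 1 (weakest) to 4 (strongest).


Ordering by consistency strength:
1. Pi^1_1-CA_0
2. Z_2
3. ZFC
4. ZFC + 'there is an inaccessible cardinal'


Pi^1_1-CA_0=1, ZFC + 'there is an inaccessible cardinal'=4, ZFC=3, Z_2=2


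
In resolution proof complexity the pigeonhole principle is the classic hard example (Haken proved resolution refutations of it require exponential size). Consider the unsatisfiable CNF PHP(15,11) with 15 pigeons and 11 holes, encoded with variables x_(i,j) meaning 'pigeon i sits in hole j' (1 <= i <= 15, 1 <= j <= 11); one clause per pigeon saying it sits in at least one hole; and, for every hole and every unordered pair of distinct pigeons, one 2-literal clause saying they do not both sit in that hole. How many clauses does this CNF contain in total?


PHP(15,11): 15 pigeons, 11 holes, 15*11 = 165 variables.
- pigeon clauses: one per pigeon -> 15 clauses
- hole clauses: 11 holes * C(15,2) = 11 * 105 -> 1155 clauses
Total clauses = 15 + 1155 = 1170

1170


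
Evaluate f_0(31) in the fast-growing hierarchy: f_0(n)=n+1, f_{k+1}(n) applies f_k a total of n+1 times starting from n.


f_0(31) = 31 + 1 = 32

32


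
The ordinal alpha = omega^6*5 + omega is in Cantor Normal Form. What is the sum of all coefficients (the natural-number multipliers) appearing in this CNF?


CNF: omega^6*5 + omega
Coefficients: 5 + 1 = 6

6


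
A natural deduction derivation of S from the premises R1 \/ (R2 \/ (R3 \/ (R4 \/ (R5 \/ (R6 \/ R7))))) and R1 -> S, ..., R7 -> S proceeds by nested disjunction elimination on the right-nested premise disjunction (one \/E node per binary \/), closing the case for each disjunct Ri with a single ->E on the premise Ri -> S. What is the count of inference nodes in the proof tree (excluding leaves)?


The premise R1 \/ (R2 \/ (R3 \/ (R4 \/ (R5 \/ (R6 \/ R7))))) contains 7 disjuncts, hence 6 binary \/ connectives.
- Each binary \/ is eliminated once: 6 \/E nodes.
- Each of the 7 cases Ri derives S by one ->E with Ri -> S: 7 ->E nodes.
Total = 6 + 7 = 13

13


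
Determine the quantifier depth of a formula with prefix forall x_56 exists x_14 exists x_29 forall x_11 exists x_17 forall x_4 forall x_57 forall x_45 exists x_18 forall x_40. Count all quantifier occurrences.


Quantifier prefix has 10 quantifier symbols.
Quantifier depth = 10

10


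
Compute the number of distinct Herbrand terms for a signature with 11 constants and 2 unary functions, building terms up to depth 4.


Herbrand terms by depth:
Depth 0: 11 constants
Depth 1: 22 new terms (running total: 33)
Depth 2: 44 new terms (running total: 77)
Depth 3: 88 new terms (running total: 165)
Depth 4: 176 new terms (running total: 341)
Total distinct ground terms = 341

341


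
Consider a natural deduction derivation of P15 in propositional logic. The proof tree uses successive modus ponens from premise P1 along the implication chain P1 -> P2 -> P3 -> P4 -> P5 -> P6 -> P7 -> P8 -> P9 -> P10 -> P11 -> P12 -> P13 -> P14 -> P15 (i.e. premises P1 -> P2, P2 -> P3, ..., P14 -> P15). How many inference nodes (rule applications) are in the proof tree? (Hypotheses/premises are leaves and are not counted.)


We have a chain: P1 -> P2 -> P3 -> P4 -> P5 -> P6 -> P7 -> P8 -> P9 -> P10 -> P11 -> P12 -> P13 -> P14 -> P15.
Each modus ponens application produces the next variable.
The chain has 15 propositions, so 15-1 = 14 modus ponens steps.
Total inference nodes = 14

14


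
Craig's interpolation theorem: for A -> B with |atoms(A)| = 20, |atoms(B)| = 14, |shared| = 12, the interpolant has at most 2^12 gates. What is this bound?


Shared atoms = 12
Craig interpolant size bound = 2^12
= 4096

4096


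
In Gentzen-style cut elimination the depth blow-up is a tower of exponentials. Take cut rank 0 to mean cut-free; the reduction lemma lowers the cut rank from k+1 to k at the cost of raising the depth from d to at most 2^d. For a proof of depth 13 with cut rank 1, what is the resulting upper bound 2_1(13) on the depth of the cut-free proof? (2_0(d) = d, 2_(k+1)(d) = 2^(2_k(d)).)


Each rank reduction sends depth d to at most 2^d; cut rank r needs r reductions.
2_0(13) = 13
2_1(13) = 2^13 = 8192
Cut-free depth bound = 8192

8192


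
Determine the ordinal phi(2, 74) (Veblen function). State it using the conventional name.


phi(2, 74):
phi(2, beta) = zeta_beta (the beta-th zeta number, fixed point of epsilon).
phi(2, 74) = zeta_74

zeta_74


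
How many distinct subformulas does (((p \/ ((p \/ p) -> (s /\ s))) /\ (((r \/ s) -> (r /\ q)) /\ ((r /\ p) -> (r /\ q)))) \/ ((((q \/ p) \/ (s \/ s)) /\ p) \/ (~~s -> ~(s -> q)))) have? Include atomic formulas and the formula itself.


Formula: (((p \/ ((p \/ p) -> (s /\ s))) /\ (((r \/ s) -> (r /\ q)) /\ ((r /\ p) -> (r /\ q)))) \/ ((((q \/ p) \/ (s \/ s)) /\ p) \/ (~~s -> ~(s -> q))))
Subformulas found:
  1. r
  2. q
  3. s
  4. p
  5. ~s
  6. ~~s
  7. (p \/ p)
  8. (s \/ s)
  9. (q \/ p)
  10. (r \/ s)
  11. (r /\ p)
  12. (s /\ s)
  13. (r /\ q)
  14. (s -> q)
  15. ~(s -> q)
  16. (~~s -> ~(s -> q))
  17. ((q \/ p) \/ (s \/ s))
  18. ((p \/ p) -> (s /\ s))
  19. ((r /\ p) -> (r /\ q))
  20. ((r \/ s) -> (r /\ q))
  21. (p \/ ((p \/ p) -> (s /\ s)))
  22. (((q \/ p) \/ (s \/ s)) /\ p)
  23. (((r \/ s) -> (r /\ q)) /\ ((r /\ p) -> (r /\ q)))
  24. ((((q \/ p) \/ (s \/ s)) /\ p) \/ (~~s -> ~(s -> q)))
  25. ((p \/ ((p \/ p) -> (s /\ s))) /\ (((r \/ s) -> (r /\ q)) /\ ((r /\ p) -> (r /\ q))))
  26. (((p \/ ((p \/ p) -> (s /\ s))) /\ (((r \/ s) -> (r /\ q)) /\ ((r /\ p) -> (r /\ q)))) \/ ((((q \/ p) \/ (s \/ s)) /\ p) \/ (~~s -> ~(s -> q))))
Total distinct subformulas = 26

26


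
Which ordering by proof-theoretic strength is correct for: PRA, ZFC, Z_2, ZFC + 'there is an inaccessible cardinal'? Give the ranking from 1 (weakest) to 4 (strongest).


Ordering by consistency strength:
1. PRA
2. Z_2
3. ZFC
4. ZFC + 'there is an inaccessible cardinal'


PRA=1, ZFC=3, Z_2=2, ZFC + 'there is an inaccessible cardinal'=4


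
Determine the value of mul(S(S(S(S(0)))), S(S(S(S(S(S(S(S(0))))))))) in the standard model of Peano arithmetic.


mul(S^4(0), S^8(0)):
S^4(0) = 4
S^8(0) = 8
4 * 8 = 32

32


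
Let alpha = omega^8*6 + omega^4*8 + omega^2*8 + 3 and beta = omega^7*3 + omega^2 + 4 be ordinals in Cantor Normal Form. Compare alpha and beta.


Compare term by term from highest exponent:
alpha = omega^8*6 + omega^4*8 + omega^2*8 + 3
beta = omega^7*3 + omega^2 + 4
Term 1: alpha has omega^8*6, beta has omega^7*3
Term 2: alpha has omega^4*8, beta has omega^2*1
Term 3: alpha has omega^2*8, beta has omega^0*4
Term 4: alpha has omega^0*3, beta has omega^0*0
Result: alpha > beta

alpha > beta


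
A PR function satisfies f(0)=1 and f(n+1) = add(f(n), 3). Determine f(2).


f(0) = 1
f(1) = add(f(0), 3) = add(1, 3) = 4
f(2) = add(f(1), 3) = add(4, 3) = 7


7


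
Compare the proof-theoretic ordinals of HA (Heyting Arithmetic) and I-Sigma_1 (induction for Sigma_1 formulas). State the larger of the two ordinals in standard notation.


Proof-theoretic ordinal of HA (Heyting Arithmetic): epsilon_0
Proof-theoretic ordinal of I-Sigma_1 (induction for Sigma_1 formulas): omega^omega
Comparing: omega^omega < epsilon_0.
The larger ordinal is epsilon_0 (from HA (Heyting Arithmetic)).

epsilon_0


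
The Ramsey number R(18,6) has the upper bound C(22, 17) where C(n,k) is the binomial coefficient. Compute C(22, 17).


R(18,6) <= C(18+6-2, 18-1) = C(22, 17)
C(22, 17) = 22! / (17! * 5!)
= 26334

26334


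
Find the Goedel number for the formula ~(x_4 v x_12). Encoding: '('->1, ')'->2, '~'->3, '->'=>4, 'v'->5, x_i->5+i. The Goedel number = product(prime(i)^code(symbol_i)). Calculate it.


Formula: ~(x_4 v x_12)
Symbol codes: [3, 1, 9, 5, 17, 2]
Primes: [2, 3, 5, 7, 11, 13]
p_1^3 = 2^3 = 8
p_2^1 = 3^1 = 3
p_3^9 = 5^9 = 1953125
p_4^5 = 7^5 = 16807
p_5^17 = 11^17 = 505447028499293771
p_6^2 = 13^2 = 169
Product = 67296710022652009647857484375000

67296710022652009647857484375000


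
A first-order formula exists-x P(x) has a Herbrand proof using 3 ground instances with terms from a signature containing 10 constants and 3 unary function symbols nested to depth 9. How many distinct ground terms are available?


Herbrand terms by depth:
Depth 0: 10 constants
Depth 1: 30 new terms (running total: 40)
Depth 2: 90 new terms (running total: 130)
Depth 3: 270 new terms (running total: 400)
Depth 4: 810 new terms (running total: 1210)
Depth 5: 2430 new terms (running total: 3640)
Depth 6: 7290 new terms (running total: 10930)
Depth 7: 21870 new terms (running total: 32800)
Depth 8: 65610 new terms (running total: 98410)
Depth 9: 196830 new terms (running total: 295240)
Total distinct ground terms = 295240

295240


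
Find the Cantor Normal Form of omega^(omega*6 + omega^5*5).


omega^(omega*6 + omega^5*5):
In ordinal addition a term is absorbed by a following term of strictly larger exponent: 1 < 5, so omega*6 + omega^5*5 = omega^5*5.
omega raised to a CNF ordinal is a single CNF term: Result = omega^(omega^5*5)

omega^(omega^5*5)


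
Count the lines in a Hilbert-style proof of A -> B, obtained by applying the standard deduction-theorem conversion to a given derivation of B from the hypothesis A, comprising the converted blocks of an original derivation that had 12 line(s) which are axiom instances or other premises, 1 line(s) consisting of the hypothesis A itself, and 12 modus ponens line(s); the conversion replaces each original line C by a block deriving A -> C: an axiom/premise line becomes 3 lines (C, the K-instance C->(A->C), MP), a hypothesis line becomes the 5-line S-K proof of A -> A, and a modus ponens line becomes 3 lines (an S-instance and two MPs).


Deduction-theorem conversion, block by block:
- 12 axiom/premise lines -> 3 lines each = 36
- 1 hypothesis lines -> 5 lines each (identity proof A->A) = 5
- 12 MP lines -> 3 lines each (S-instance, MP, MP) = 36
Total = 36 + 5 + 36 = 77 lines.

77


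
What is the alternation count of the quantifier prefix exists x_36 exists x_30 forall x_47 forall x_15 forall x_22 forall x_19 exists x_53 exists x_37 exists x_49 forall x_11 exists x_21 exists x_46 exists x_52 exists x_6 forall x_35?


Walk the prefix and count type changes:
  position 1: exists -> exists
  position 2: exists -> forall <-- alternation
  position 3: forall -> forall
  position 4: forall -> forall
  position 5: forall -> forall
  position 6: forall -> exists <-- alternation
  position 7: exists -> exists
  position 8: exists -> exists
  position 9: exists -> forall <-- alternation
  position 10: forall -> exists <-- alternation
  position 11: exists -> exists
  position 12: exists -> exists
  position 13: exists -> exists
  position 14: exists -> forall <-- alternation
Total alternations = 5

5


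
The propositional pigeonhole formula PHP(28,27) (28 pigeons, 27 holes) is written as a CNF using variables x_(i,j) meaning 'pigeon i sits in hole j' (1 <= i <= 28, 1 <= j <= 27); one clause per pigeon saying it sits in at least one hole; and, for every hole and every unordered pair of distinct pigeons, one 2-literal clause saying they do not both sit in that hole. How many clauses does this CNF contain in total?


PHP(28,27): 28 pigeons, 27 holes, 28*27 = 756 variables.
- pigeon clauses: one per pigeon -> 28 clauses
- hole clauses: 27 holes * C(28,2) = 27 * 378 -> 10206 clauses
Total clauses = 28 + 10206 = 10234

10234


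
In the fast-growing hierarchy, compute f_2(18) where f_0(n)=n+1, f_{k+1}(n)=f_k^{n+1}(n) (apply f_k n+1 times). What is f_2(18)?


f_2(18) = f_1^19(18)
f_1(m) = 2m + 1.
Iterating: f_1^k(n) = 2^k*(n+1) - 1.
f_2(18) = 2^19*(18+1) - 1 = 524288*19 - 1 = 9961471

9961471


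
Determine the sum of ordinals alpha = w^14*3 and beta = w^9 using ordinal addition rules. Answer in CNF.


Ordinal addition w^14*3 + w^9:
Leading exponent of alpha (14) > leading exponent of beta (9).
Since alpha's term has higher exponent than beta's leading term,
the sum is simply alpha followed by beta.
Result = w^14*3 + w^9

w^14*3 + w^9


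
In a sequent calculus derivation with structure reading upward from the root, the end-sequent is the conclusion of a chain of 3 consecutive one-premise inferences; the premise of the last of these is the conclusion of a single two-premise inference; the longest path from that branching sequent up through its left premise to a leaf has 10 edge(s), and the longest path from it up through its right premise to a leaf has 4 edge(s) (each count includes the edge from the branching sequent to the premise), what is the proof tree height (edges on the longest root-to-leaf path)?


Longest path through the left premise: 10 edges (measured from the branching sequent)
Longest path through the right premise: 4 edges
Height of the subtree rooted at the branching sequent: max(10, 4) = 10
The branching sequent sits 3 edges above the root (the chain of one-premise inferences), so height = 10 + 3 = 13

13


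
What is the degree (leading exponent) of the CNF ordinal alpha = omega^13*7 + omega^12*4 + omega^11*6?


CNF: omega^13*7 + omega^12*4 + omega^11*6
The leading term is omega^13*7, which has exponent 13.

13


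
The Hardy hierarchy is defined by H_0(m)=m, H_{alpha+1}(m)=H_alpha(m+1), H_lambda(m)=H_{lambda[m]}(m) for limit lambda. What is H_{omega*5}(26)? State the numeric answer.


H_{omega*5}(26):
For the Hardy hierarchy, H_{omega*k}(n) = 2^k * n.
2^5 = 32.
32 * 26 = 832

832


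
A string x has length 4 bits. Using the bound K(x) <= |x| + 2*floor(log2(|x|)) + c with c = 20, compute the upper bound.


floor(log2(4)) = 2
2 * 2 = 4
K(x) <= 4 + 4 + 20 = 28

28


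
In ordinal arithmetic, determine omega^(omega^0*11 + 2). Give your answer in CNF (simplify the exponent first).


omega^(omega^0*11 + 2):
omega^0 = 1, so the exponent is 11 + 2 = 13 (finite ordinal addition).
Result = omega^13, already a single CNF term.

omega^13


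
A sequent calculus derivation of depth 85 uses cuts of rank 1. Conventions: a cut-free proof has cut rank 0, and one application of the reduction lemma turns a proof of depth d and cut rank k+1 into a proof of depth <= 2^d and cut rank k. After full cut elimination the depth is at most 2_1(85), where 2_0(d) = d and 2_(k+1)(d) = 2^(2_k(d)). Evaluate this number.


Each rank reduction sends depth d to at most 2^d; cut rank r needs r reductions.
2_0(85) = 85
2_1(85) = 2^85 = 38685626227668133590597632
Cut-free depth bound = 38685626227668133590597632

38685626227668133590597632


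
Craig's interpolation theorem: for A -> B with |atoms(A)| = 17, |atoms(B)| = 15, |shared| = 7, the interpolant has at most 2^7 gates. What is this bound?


Shared atoms = 7
Craig interpolant size bound = 2^7
= 128

128


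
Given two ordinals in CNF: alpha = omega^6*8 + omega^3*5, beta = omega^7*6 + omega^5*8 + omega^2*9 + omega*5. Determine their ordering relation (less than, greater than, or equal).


Compare term by term from highest exponent:
alpha = omega^6*8 + omega^3*5
beta = omega^7*6 + omega^5*8 + omega^2*9 + omega*5
Term 1: alpha has omega^6*8, beta has omega^7*6
Term 2: alpha has omega^3*5, beta has omega^5*8
Term 3: alpha has omega^0*0, beta has omega^2*9
Term 4: alpha has omega^0*0, beta has omega^1*5
Result: alpha < beta

alpha < beta


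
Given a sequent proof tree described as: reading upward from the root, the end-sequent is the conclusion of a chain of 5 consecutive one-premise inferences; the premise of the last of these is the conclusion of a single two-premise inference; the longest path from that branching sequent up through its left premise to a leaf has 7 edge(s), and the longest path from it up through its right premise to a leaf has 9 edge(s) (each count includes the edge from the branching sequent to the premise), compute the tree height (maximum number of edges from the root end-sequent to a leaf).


Longest path through the left premise: 7 edges (measured from the branching sequent)
Longest path through the right premise: 9 edges
Height of the subtree rooted at the branching sequent: max(7, 9) = 9
The branching sequent sits 5 edges above the root (the chain of one-premise inferences), so height = 9 + 5 = 14

14


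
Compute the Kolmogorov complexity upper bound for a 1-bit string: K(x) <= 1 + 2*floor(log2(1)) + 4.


floor(log2(1)) = 0
2 * 0 = 0
K(x) <= 1 + 0 + 4 = 5

5


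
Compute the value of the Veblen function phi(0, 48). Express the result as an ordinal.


phi(0, 48):
phi(0, beta) = omega^beta by definition.
phi(0, 48) = omega^48

omega^48


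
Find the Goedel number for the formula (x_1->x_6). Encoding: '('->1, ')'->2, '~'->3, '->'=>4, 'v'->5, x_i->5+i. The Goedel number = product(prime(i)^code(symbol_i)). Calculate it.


Formula: (x_1->x_6)
Symbol codes: [1, 6, 4, 11, 2]
Primes: [2, 3, 5, 7, 11]
p_1^1 = 2^1 = 2
p_2^6 = 3^6 = 729
p_3^4 = 5^4 = 625
p_4^11 = 7^11 = 1977326743
p_5^2 = 11^2 = 121
Product = 218022518341608750

218022518341608750


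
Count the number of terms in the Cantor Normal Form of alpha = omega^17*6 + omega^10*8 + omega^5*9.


CNF: omega^17*6 + omega^10*8 + omega^5*9
Count the summands separated by '+':
  term 1: omega^17*6
  term 2: omega^10*8
  term 3: omega^5*9
Total terms = 3

3


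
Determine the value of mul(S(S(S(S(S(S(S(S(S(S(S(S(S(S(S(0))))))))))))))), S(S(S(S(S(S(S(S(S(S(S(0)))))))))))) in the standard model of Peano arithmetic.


mul(S^15(0), S^11(0)):
S^15(0) = 15
S^11(0) = 11
15 * 11 = 165

165


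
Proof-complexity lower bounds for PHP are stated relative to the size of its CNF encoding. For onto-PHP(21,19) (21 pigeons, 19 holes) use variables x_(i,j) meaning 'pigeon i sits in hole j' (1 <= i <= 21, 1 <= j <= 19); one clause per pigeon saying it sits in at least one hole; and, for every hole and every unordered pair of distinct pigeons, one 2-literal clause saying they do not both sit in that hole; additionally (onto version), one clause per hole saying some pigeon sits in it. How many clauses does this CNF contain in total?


onto-PHP(21,19): 21 pigeons, 19 holes, 21*19 = 399 variables.
- pigeon clauses: one per pigeon -> 21 clauses
- hole clauses: 19 holes * C(21,2) = 19 * 210 -> 3990 clauses
- onto clauses: one per hole -> 19 clauses
Total clauses = 21 + 3990 + 19 = 4030

4030


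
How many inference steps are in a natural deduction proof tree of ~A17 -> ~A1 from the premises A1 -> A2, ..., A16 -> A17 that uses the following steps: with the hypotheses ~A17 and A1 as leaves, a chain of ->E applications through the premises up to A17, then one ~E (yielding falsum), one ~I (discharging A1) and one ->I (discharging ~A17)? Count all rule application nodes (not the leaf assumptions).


From hypothesis A1, 16 ->E steps along the 16 premises yield A17.
~E with hypothesis ~A17 gives falsum (1 node); ~I discharging A1 gives ~A1 (1 node); ->I discharging ~A17 gives the goal (1 node).
Total = 16 + 3 = 19 inference nodes.

19


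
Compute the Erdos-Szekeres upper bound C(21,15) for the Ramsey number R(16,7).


R(16,7) <= C(16+7-2, 16-1) = C(21, 15)
C(21, 15) = 21! / (15! * 6!)
= 54264

54264


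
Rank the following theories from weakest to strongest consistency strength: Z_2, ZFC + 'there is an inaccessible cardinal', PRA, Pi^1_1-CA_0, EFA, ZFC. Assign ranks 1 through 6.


Ordering by consistency strength:
1. EFA
2. PRA
3. Pi^1_1-CA_0
4. Z_2
5. ZFC
6. ZFC + 'there is an inaccessible cardinal'


Z_2=4, ZFC + 'there is an inaccessible cardinal'=6, PRA=2, Pi^1_1-CA_0=3, EFA=1, ZFC=5


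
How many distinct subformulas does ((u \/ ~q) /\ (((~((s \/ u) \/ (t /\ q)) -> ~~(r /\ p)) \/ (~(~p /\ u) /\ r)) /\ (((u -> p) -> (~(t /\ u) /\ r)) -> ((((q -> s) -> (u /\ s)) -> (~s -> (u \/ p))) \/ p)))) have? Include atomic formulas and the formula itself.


Formula: ((u \/ ~q) /\ (((~((s \/ u) \/ (t /\ q)) -> ~~(r /\ p)) \/ (~(~p /\ u) /\ r)) /\ (((u -> p) -> (~(t /\ u) /\ r)) -> ((((q -> s) -> (u /\ s)) -> (~s -> (u \/ p))) \/ p))))
Subformulas found:
  1. r
  2. p
  3. q
  4. u
  5. s
  6. t
  7. ~p
  8. ~s
  9. ~q
  10. (u -> p)
  11. (r /\ p)
  12. (u /\ s)
  13. (t /\ q)
  14. (q -> s)
  15. (t /\ u)
  16. (s \/ u)
  17. (u \/ p)
  18. (~p /\ u)
  19. (u \/ ~q)
  20. ~(t /\ u)
  21. ~(r /\ p)
  22. ~(~p /\ u)
  23. ~~(r /\ p)
  24. (~(t /\ u) /\ r)
  25. (~s -> (u \/ p))
  26. (~(~p /\ u) /\ r)
  27. ((s \/ u) \/ (t /\ q))
  28. ((q -> s) -> (u /\ s))
  29. ~((s \/ u) \/ (t /\ q))
  30. ((u -> p) -> (~(t /\ u) /\ r))
  31. (~((s \/ u) \/ (t /\ q)) -> ~~(r /\ p))
  32. (((q -> s) -> (u /\ s)) -> (~s -> (u \/ p)))
  33. ((((q -> s) -> (u /\ s)) -> (~s -> (u \/ p))) \/ p)
  34. ((~((s \/ u) \/ (t /\ q)) -> ~~(r /\ p)) \/ (~(~p /\ u) /\ r))
  35. (((u -> p) -> (~(t /\ u) /\ r)) -> ((((q -> s) -> (u /\ s)) -> (~s -> (u \/ p))) \/ p))
  36. (((~((s \/ u) \/ (t /\ q)) -> ~~(r /\ p)) \/ (~(~p /\ u) /\ r)) /\ (((u -> p) -> (~(t /\ u) /\ r)) -> ((((q -> s) -> (u /\ s)) -> (~s -> (u \/ p))) \/ p)))
  37. ((u \/ ~q) /\ (((~((s \/ u) \/ (t /\ q)) -> ~~(r /\ p)) \/ (~(~p /\ u) /\ r)) /\ (((u -> p) -> (~(t /\ u) /\ r)) -> ((((q -> s) -> (u /\ s)) -> (~s -> (u \/ p))) \/ p))))
Total distinct subformulas = 37

37


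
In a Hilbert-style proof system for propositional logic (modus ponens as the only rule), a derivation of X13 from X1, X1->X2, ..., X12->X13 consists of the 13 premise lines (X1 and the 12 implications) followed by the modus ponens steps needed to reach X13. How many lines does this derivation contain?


We have 13 premise lines: X1 and 12 implications.
Each implication is detached once by MP, giving 12 MP lines.
13 premise lines + 12 MP lines = 25 total lines.

25


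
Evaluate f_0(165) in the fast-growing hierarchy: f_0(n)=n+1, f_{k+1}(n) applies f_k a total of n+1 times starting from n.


f_0(165) = 165 + 1 = 166

166


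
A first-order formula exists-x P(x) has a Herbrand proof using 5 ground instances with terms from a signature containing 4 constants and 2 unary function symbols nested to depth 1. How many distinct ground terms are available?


Herbrand terms by depth:
Depth 0: 4 constants
Depth 1: 8 new terms (running total: 12)
Total distinct ground terms = 12

12


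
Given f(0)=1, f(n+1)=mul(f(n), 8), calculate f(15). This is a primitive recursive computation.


f(0) = 1
f(1) = mul(f(0), 8) = mul(1, 8) = 8
f(2) = mul(f(1), 8) = mul(8, 8) = 64
f(3) = mul(f(2), 8) = mul(64, 8) = 512
f(4) = mul(f(3), 8) = mul(512, 8) = 4096
f(5) = mul(f(4), 8) = mul(4096, 8) = 32768
f(6) = mul(f(5), 8) = mul(32768, 8) = 262144
f(7) = mul(f(6), 8) = mul(262144, 8) = 2097152
f(8) = mul(f(7), 8) = mul(2097152, 8) = 16777216
f(9) = mul(f(8), 8) = mul(16777216, 8) = 134217728
f(10) = mul(f(9), 8) = mul(134217728, 8) = 1073741824
f(11) = mul(f(10), 8) = mul(1073741824, 8) = 8589934592
f(12) = mul(f(11), 8) = mul(8589934592, 8) = 68719476736
f(13) = mul(f(12), 8) = mul(68719476736, 8) = 549755813888
f(14) = mul(f(13), 8) = mul(549755813888, 8) = 4398046511104
f(15) = mul(f(14), 8) = mul(4398046511104, 8) = 35184372088832


35184372088832


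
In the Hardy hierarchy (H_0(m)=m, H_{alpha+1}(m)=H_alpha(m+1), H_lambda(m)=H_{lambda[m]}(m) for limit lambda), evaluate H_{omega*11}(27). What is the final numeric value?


H_{omega*11}(27):
For the Hardy hierarchy, H_{omega*k}(n) = 2^k * n.
2^11 = 2048.
2048 * 27 = 55296

55296


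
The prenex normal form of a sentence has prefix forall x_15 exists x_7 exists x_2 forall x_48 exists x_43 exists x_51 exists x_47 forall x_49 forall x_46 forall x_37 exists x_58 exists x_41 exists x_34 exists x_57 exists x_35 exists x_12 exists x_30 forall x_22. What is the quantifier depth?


Quantifier prefix has 18 quantifier symbols.
Quantifier depth = 18

18


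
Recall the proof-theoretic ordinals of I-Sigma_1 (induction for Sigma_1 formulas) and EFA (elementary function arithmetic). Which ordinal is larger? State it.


Proof-theoretic ordinal of I-Sigma_1 (induction for Sigma_1 formulas): omega^omega
Proof-theoretic ordinal of EFA (elementary function arithmetic): omega^3
Comparing: omega^3 < omega^omega.
The larger ordinal is omega^omega (from I-Sigma_1 (induction for Sigma_1 formulas)).

omega^omega


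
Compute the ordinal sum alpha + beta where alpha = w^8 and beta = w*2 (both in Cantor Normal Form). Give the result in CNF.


Ordinal addition w^8 + w*2:
Leading exponent of alpha (8) > leading exponent of beta (1).
Since alpha's term has higher exponent than beta's leading term,
the sum is simply alpha followed by beta.
Result = w^8 + w*2

w^8 + w*2


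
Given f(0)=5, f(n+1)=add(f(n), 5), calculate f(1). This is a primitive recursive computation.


f(0) = 5
f(1) = add(f(0), 5) = add(5, 5) = 10


10


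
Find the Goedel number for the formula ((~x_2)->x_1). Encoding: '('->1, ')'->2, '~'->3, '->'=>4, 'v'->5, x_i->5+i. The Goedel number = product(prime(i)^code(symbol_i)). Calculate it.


Formula: ((~x_2)->x_1)
Symbol codes: [1, 1, 3, 7, 2, 4, 6, 2]
Primes: [2, 3, 5, 7, 11, 13, 17, 19]
p_1^1 = 2^1 = 2
p_2^1 = 3^1 = 3
p_3^3 = 5^3 = 125
p_4^7 = 7^7 = 823543
p_5^2 = 11^2 = 121
p_6^4 = 13^4 = 28561
p_7^6 = 17^6 = 24137569
p_8^2 = 19^2 = 361
Product = 18599747701162309917485250

18599747701162309917485250
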